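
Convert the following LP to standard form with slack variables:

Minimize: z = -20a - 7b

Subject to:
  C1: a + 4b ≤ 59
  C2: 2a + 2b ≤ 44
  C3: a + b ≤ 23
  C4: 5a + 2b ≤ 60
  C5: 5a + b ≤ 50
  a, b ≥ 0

min z = -20a - 7b

s.t.
  a + 4b + s1 = 59
  2a + 2b + s2 = 44
  a + b + s3 = 23
  5a + 2b + s4 = 60
  5a + b + s5 = 50
  a, b, s1, s2, s3, s4, s5 ≥ 0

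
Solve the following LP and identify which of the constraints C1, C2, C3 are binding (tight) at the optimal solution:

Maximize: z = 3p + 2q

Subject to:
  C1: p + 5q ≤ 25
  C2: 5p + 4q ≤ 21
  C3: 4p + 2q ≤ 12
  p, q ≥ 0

At p = 1, q = 4, compute slack b - a·x for each constraint:
  C1: 25 − 21 = 4  (slack)
  C2: 21 − 21 = 0  (binding)
  C3: 12 − 12 = 0  (binding)

Optimal: p = 1, q = 4
Binding: C2, C3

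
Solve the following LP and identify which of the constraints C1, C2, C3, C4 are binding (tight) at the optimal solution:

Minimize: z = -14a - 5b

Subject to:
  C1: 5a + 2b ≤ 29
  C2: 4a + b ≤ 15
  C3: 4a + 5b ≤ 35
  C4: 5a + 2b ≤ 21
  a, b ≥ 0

At a = 3, b = 3, compute slack b - a·x for each constraint:
  C1: 29 − 21 = 8  (slack)
  C2: 15 − 15 = 0  (binding)
  C3: 35 − 27 = 8  (slack)
  C4: 21 − 21 = 0  (binding)

Optimal: a = 3, b = 3
Binding: C2, C4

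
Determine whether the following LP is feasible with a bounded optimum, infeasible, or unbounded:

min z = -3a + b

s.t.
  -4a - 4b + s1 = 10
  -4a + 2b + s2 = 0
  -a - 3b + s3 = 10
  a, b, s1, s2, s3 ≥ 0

Unbounded (objective can decrease without bound)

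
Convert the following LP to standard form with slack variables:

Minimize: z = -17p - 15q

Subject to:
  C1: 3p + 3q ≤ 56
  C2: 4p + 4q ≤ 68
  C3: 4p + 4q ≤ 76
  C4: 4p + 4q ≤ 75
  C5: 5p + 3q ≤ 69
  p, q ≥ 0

min z = -17p - 15q

s.t.
  3p + 3q + s1 = 56
  4p + 4q + s2 = 68
  4p + 4q + s3 = 76
  4p + 4q + s4 = 75
  5p + 3q + s5 = 69
  p, q, s1, s2, s3, s4, s5 ≥ 0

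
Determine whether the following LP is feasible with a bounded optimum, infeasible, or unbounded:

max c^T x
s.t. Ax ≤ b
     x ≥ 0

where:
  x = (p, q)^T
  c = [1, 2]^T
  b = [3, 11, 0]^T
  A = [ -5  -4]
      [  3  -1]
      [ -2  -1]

Unbounded (objective can increase without bound)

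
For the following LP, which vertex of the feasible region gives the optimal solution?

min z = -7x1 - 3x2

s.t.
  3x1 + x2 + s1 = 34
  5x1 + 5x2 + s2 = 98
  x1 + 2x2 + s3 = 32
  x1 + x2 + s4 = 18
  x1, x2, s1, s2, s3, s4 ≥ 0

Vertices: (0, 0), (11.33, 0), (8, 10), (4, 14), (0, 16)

Evaluate the objective at each vertex of the feasible region:
  z(0, 0) = 0
  z(11.33, 0) = -79.33
  z(8, 10) = -86  ←
  z(4, 14) = -70
  z(0, 16) = -48
The minimum is at x1 = 8, x2 = 10.

(8, 10)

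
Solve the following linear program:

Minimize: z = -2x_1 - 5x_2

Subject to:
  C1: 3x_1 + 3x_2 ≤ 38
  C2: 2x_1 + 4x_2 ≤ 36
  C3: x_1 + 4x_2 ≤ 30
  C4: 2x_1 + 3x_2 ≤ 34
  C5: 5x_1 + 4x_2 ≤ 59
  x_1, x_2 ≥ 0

Evaluate the objective at each vertex of the feasible region:
  z(0, 0) = 0
  z(11.8, 0) = -23.6
  z(8.333, 4.333) = -38.33
  z(7.333, 5.333) = -41.33
  z(6, 6) = -42  ←
  z(0, 7.5) = -37.5
The minimum is at x_1 = 6, x_2 = 6.

x_1 = 6, x_2 = 6, z = -42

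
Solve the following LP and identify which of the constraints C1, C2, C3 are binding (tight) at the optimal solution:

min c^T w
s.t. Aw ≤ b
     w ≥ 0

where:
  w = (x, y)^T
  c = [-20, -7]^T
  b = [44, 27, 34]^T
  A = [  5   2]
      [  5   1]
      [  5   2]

At x = 4, y = 7, compute slack b - a·x for each constraint:
  C1: 44 − 34 = 10  (slack)
  C2: 27 − 27 = 0  (binding)
  C3: 34 − 34 = 0  (binding)

Optimal: x = 4, y = 7
Binding: C2, C3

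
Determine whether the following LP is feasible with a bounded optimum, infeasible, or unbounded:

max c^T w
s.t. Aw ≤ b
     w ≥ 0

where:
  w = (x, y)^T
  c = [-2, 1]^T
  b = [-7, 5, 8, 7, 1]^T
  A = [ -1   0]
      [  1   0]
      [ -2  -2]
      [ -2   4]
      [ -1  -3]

Infeasible (no feasible solution exists)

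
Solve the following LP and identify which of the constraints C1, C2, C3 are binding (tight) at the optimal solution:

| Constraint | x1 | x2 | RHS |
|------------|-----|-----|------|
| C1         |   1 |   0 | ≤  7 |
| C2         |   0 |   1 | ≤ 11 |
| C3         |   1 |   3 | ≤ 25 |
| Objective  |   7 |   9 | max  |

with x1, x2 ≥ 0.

At x1 = 7, x2 = 6, compute slack b - a·x for each constraint:
  C1: 7 − 7 = 0  (binding)
  C2: 11 − 6 = 5  (slack)
  C3: 25 − 25 = 0  (binding)

Optimal: x1 = 7, x2 = 6
Binding: C1, C3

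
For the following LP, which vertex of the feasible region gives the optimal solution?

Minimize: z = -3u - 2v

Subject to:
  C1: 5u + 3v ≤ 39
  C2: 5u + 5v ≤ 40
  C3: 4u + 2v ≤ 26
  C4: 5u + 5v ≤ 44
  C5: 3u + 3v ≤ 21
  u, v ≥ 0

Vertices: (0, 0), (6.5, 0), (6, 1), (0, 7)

Evaluate the objective at each vertex of the feasible region:
  z(0, 0) = 0
  z(6.5, 0) = -19.5
  z(6, 1) = -20  ←
  z(0, 7) = -14
The minimum is at u = 6, v = 1.

(6, 1)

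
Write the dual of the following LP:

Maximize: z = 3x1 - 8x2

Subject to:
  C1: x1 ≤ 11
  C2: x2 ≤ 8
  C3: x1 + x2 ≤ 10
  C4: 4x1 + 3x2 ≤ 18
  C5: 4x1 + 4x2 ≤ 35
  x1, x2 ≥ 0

Primal max cᵀx s.t. Ax ≤ b, x ≥ 0  →  Dual min bᵀy s.t. Aᵀy ≥ c, y ≥ 0.

Minimize: z = 11y1 + 8y2 + 10y3 + 18y4 + 35y5

Subject to:
  y1 + y3 + 4y4 + 4y5 ≥ 3
  y2 + y3 + 3y4 + 4y5 ≥ -8
  y1, y2, y3, y4, y5 ≥ 0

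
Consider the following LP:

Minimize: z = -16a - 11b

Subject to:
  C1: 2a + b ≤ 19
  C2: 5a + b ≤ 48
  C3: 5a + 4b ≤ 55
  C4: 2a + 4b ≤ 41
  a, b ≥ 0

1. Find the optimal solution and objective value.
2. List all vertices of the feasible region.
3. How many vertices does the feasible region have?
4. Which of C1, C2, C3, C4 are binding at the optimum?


1. a = 7, b = 5, z = -167
2. (0, 0), (9.5, 0), (7, 5), (4.667, 7.917), (0, 10.25)
3. 5
4. C1, C3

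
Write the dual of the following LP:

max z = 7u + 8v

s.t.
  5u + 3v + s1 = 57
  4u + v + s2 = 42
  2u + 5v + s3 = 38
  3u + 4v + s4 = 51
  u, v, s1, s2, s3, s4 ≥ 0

Primal max cᵀx s.t. Ax ≤ b, x ≥ 0  →  Dual min bᵀy s.t. Aᵀy ≥ c, y ≥ 0.

Minimize: z = 57y1 + 42y2 + 38y3 + 51y4

Subject to:
  5y1 + 4y2 + 2y3 + 3y4 ≥ 7
  3y1 + y2 + 5y3 + 4y4 ≥ 8
  y1, y2, y3, y4 ≥ 0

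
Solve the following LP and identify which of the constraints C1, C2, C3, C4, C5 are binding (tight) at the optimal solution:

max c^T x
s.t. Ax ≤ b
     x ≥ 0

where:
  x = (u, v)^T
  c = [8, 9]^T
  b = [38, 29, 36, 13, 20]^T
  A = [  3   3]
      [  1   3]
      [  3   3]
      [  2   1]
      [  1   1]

At u = 2, v = 9, compute slack b - a·x for each constraint:
  C1: 38 − 33 = 5  (slack)
  C2: 29 − 29 = 0  (binding)
  C3: 36 − 33 = 3  (slack)
  C4: 13 − 13 = 0  (binding)
  C5: 20 − 11 = 9  (slack)

Optimal: u = 2, v = 9
Binding: C2, C4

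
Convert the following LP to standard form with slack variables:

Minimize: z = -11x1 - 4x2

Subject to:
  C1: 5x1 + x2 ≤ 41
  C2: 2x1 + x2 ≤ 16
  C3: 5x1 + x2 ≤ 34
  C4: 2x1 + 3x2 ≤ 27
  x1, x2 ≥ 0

min z = -11x1 - 4x2

s.t.
  5x1 + x2 + s1 = 41
  2x1 + x2 + s2 = 16
  5x1 + x2 + s3 = 34
  2x1 + 3x2 + s4 = 27
  x1, x2, s1, s2, s3, s4 ≥ 0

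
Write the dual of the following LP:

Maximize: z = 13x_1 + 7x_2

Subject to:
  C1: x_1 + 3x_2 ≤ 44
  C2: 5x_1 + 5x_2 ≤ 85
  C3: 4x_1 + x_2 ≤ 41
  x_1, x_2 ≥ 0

Primal max cᵀx s.t. Ax ≤ b, x ≥ 0  →  Dual min bᵀy s.t. Aᵀy ≥ c, y ≥ 0.

Minimize: z = 44y1 + 85y2 + 41y3

Subject to:
  y1 + 5y2 + 4y3 ≥ 13
  3y1 + 5y2 + y3 ≥ 7
  y1, y2, y3 ≥ 0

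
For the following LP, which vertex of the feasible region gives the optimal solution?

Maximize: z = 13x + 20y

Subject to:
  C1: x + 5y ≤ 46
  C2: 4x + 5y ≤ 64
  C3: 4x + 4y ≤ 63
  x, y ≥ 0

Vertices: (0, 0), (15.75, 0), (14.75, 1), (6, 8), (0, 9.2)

Evaluate the objective at each vertex of the feasible region:
  z(0, 0) = 0
  z(15.75, 0) = 204.8
  z(14.75, 1) = 211.8
  z(6, 8) = 238  ←
  z(0, 9.2) = 184
The maximum is at x = 6, y = 8.

(6, 8)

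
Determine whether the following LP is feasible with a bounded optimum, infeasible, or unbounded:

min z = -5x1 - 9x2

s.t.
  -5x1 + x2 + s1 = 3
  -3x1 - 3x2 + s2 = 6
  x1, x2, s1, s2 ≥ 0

Unbounded (objective can decrease without bound)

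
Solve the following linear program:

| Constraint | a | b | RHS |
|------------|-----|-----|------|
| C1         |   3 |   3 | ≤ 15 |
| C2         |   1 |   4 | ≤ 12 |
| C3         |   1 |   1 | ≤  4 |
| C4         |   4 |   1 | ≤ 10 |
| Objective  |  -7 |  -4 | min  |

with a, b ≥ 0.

Evaluate the objective at each vertex of the feasible region:
  z(0, 0) = 0
  z(2.5, 0) = -17.5
  z(2, 2) = -22  ←
  z(1.333, 2.667) = -20
  z(0, 3) = -12
The minimum is at a = 2, b = 2.

a = 2, b = 2, z = -22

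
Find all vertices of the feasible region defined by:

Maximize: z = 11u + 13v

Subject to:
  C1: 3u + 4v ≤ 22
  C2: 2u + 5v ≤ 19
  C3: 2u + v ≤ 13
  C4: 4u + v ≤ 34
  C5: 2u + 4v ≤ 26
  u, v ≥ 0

(0, 0), (6.5, 0), (6, 1), (4.857, 1.857), (0, 3.8)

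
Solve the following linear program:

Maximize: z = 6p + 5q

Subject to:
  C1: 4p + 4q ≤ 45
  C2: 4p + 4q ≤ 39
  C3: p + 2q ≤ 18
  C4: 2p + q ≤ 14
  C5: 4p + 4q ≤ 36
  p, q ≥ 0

Evaluate the objective at each vertex of the feasible region:
  z(0, 0) = 0
  z(7, 0) = 42
  z(5, 4) = 50  ←
  z(0, 9) = 45
The maximum is at p = 5, q = 4.

p = 5, q = 4, z = 50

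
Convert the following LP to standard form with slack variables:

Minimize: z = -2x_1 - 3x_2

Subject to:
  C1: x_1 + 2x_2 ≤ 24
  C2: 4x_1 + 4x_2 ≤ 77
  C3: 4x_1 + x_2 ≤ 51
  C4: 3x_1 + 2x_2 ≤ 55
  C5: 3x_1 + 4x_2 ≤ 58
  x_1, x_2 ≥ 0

min z = -2x_1 - 3x_2

s.t.
  x_1 + 2x_2 + s1 = 24
  4x_1 + 4x_2 + s2 = 77
  4x_1 + x_2 + s3 = 51
  3x_1 + 2x_2 + s4 = 55
  3x_1 + 4x_2 + s5 = 58
  x_1, x_2, s1, s2, s3, s4, s5 ≥ 0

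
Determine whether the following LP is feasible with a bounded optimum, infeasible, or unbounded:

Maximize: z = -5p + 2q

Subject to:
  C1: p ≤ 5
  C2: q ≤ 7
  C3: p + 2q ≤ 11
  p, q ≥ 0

Feasible with a bounded optimal solution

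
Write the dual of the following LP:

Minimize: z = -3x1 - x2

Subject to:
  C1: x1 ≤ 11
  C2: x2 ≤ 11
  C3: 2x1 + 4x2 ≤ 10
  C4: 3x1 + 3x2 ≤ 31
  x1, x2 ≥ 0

Primal min cᵀx s.t. Ax ≤ b, x ≥ 0  →  Dual max −bᵀy s.t. Aᵀy ≥ −c, y ≥ 0.

Maximize: z = -11y1 - 11y2 - 10y3 - 31y4

Subject to:
  y1 + 2y3 + 3y4 ≥ 3
  y2 + 4y3 + 3y4 ≥ 1
  y1, y2, y3, y4 ≥ 0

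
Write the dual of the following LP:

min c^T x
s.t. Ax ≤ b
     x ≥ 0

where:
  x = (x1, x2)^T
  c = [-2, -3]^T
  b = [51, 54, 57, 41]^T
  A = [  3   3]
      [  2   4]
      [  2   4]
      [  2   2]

Primal min cᵀx s.t. Ax ≤ b, x ≥ 0  →  Dual max −bᵀy s.t. Aᵀy ≥ −c, y ≥ 0.

Maximize: z = -51y1 - 54y2 - 57y3 - 41y4

Subject to:
  3y1 + 2y2 + 2y3 + 2y4 ≥ 2
  3y1 + 4y2 + 4y3 + 2y4 ≥ 3
  y1, y2, y3, y4 ≥ 0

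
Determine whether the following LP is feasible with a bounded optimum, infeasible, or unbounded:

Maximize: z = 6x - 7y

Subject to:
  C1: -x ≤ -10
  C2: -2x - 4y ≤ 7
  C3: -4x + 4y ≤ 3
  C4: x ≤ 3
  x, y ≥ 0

Infeasible (no feasible solution exists)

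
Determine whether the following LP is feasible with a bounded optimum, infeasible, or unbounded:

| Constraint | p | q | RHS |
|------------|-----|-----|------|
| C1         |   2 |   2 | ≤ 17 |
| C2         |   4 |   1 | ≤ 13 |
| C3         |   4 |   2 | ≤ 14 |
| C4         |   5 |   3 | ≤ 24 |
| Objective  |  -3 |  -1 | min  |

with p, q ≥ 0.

Feasible with a bounded optimal solution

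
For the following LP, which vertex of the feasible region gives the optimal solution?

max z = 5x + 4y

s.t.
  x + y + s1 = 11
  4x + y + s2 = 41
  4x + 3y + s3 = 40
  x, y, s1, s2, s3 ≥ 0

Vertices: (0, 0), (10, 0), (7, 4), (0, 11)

Evaluate the objective at each vertex of the feasible region:
  z(0, 0) = 0
  z(10, 0) = 50
  z(7, 4) = 51  ←
  z(0, 11) = 44
The maximum is at x = 7, y = 4.

(7, 4)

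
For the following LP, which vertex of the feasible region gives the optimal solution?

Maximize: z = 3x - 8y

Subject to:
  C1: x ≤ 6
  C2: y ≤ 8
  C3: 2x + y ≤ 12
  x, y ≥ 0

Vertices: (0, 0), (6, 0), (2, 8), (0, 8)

Evaluate the objective at each vertex of the feasible region:
  z(0, 0) = 0
  z(6, 0) = 18  ←
  z(2, 8) = -58
  z(0, 8) = -64
The maximum is at x = 6, y = 0.

(6, 0)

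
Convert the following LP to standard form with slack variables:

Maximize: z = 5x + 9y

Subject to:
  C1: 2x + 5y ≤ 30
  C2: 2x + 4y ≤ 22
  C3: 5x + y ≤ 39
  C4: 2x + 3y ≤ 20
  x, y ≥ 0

max z = 5x + 9y

s.t.
  2x + 5y + s1 = 30
  2x + 4y + s2 = 22
  5x + y + s3 = 39
  2x + 3y + s4 = 20
  x, y, s1, s2, s3, s4 ≥ 0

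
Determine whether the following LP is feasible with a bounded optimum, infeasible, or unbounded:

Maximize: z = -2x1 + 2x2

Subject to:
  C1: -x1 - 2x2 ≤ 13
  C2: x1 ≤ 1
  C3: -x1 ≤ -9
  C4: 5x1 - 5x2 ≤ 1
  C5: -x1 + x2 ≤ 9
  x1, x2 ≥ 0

Infeasible (no feasible solution exists)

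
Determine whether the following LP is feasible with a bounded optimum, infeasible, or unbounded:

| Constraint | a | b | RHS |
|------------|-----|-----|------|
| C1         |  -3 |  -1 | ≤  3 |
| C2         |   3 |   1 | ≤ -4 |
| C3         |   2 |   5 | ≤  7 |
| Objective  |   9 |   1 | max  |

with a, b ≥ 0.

Infeasible (no feasible solution exists)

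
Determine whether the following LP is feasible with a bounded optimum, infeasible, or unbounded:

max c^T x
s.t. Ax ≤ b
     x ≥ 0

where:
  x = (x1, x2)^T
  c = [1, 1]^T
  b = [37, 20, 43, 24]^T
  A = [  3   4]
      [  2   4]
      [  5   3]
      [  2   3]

Feasible with a bounded optimal solution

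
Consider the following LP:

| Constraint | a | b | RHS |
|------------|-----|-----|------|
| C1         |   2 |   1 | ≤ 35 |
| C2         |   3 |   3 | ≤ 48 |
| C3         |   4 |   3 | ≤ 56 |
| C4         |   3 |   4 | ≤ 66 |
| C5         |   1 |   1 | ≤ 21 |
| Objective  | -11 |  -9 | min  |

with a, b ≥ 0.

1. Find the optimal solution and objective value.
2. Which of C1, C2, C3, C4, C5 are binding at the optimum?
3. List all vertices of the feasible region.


1. a = 8, b = 8, z = -160
2. C2, C3
3. (0, 0), (14, 0), (8, 8), (0, 16)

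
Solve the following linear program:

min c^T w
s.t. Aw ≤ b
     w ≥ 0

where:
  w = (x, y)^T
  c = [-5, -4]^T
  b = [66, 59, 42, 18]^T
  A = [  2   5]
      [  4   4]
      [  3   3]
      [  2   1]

Evaluate the objective at each vertex of the feasible region:
  z(0, 0) = 0
  z(9, 0) = -45
  z(4, 10) = -60  ←
  z(1.333, 12.67) = -57.33
  z(0, 13.2) = -52.8
The minimum is at x = 4, y = 10.

x = 4, y = 10, z = -60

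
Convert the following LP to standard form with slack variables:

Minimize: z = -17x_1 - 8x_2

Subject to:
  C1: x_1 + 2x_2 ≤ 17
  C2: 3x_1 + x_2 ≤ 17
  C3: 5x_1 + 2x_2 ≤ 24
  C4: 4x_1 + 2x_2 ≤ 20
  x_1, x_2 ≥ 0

min z = -17x_1 - 8x_2

s.t.
  x_1 + 2x_2 + s1 = 17
  3x_1 + x_2 + s2 = 17
  5x_1 + 2x_2 + s3 = 24
  4x_1 + 2x_2 + s4 = 20
  x_1, x_2, s1, s2, s3, s4 ≥ 0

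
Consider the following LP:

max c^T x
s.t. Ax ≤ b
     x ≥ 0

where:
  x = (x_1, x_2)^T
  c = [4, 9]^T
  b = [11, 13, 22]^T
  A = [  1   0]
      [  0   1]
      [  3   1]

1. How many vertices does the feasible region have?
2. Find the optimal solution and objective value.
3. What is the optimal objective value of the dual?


1. 4
2. x_1 = 3, x_2 = 13, z = 129
3. 129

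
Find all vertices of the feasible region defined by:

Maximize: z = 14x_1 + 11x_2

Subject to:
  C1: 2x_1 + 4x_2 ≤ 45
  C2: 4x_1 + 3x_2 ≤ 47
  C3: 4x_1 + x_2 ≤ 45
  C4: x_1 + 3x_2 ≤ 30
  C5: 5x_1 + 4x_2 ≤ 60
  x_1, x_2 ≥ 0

(0, 0), (11.25, 0), (11, 1), (8, 5), (5.455, 8.182), (0, 10)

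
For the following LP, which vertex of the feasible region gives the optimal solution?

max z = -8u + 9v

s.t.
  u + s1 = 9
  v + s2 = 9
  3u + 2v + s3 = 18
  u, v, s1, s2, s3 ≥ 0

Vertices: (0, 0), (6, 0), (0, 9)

Evaluate the objective at each vertex of the feasible region:
  z(0, 0) = 0
  z(6, 0) = -48
  z(0, 9) = 81  ←
The maximum is at u = 0, v = 9.

(0, 9)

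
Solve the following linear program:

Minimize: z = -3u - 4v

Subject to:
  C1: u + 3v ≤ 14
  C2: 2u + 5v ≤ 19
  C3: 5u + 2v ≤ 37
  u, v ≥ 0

Evaluate the objective at each vertex of the feasible region:
  z(0, 0) = 0
  z(7.4, 0) = -22.2
  z(7, 1) = -25  ←
  z(0, 3.8) = -15.2
The minimum is at u = 7, v = 1.

u = 7, v = 1, z = -25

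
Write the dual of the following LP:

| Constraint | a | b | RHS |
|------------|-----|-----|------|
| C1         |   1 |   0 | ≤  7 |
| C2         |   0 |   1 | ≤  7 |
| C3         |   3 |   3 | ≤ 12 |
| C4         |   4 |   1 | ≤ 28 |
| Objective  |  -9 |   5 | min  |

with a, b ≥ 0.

Primal min cᵀx s.t. Ax ≤ b, x ≥ 0  →  Dual max −bᵀy s.t. Aᵀy ≥ −c, y ≥ 0.

Maximize: z = -7y1 - 7y2 - 12y3 - 28y4

Subject to:
  y1 + 3y3 + 4y4 ≥ 9
  y2 + 3y3 + y4 ≥ -5
  y1, y2, y3, y4 ≥ 0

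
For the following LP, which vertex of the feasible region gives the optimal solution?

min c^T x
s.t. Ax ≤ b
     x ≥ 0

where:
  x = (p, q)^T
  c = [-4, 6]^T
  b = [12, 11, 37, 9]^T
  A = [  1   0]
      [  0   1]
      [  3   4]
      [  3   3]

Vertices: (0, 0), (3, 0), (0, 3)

Evaluate the objective at each vertex of the feasible region:
  z(0, 0) = 0
  z(3, 0) = -12  ←
  z(0, 3) = 18
The minimum is at p = 3, q = 0.

(3, 0)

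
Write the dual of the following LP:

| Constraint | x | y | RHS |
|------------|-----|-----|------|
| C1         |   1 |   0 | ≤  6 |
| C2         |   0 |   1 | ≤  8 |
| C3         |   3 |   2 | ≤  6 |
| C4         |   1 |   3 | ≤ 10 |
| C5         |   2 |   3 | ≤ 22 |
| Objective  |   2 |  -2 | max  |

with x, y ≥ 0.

Primal max cᵀx s.t. Ax ≤ b, x ≥ 0  →  Dual min bᵀy s.t. Aᵀy ≥ c, y ≥ 0.

Minimize: z = 6y1 + 8y2 + 6y3 + 10y4 + 22y5

Subject to:
  y1 + 3y3 + y4 + 2y5 ≥ 2
  y2 + 2y3 + 3y4 + 3y5 ≥ -2
  y1, y2, y3, y4, y5 ≥ 0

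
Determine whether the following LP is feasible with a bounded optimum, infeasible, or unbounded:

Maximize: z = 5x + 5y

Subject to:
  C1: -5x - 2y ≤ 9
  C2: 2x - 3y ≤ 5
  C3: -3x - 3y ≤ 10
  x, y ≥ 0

Unbounded (objective can increase without bound)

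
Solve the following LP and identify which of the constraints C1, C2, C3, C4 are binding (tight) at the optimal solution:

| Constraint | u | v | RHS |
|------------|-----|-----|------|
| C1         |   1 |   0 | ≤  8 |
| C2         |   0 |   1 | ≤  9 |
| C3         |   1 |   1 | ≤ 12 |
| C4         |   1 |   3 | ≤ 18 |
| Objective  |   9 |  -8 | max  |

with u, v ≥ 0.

At u = 8, v = 0, compute slack b - a·x for each constraint:
  C1: 8 − 8 = 0  (binding)
  C2: 9 − 0 = 9  (slack)
  C3: 12 − 8 = 4  (slack)
  C4: 18 − 8 = 10  (slack)

Optimal: u = 8, v = 0
Binding: C1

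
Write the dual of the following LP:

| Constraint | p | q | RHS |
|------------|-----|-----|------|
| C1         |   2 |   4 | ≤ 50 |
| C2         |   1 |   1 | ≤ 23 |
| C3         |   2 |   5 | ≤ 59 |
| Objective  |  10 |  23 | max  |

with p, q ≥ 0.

Primal max cᵀx s.t. Ax ≤ b, x ≥ 0  →  Dual min bᵀy s.t. Aᵀy ≥ c, y ≥ 0.

Minimize: z = 50y1 + 23y2 + 59y3

Subject to:
  2y1 + y2 + 2y3 ≥ 10
  4y1 + y2 + 5y3 ≥ 23
  y1, y2, y3 ≥ 0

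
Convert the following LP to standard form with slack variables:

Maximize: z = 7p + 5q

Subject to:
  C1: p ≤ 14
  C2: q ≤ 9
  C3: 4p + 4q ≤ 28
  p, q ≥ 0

max z = 7p + 5q

s.t.
  p + s1 = 14
  q + s2 = 9
  4p + 4q + s3 = 28
  p, q, s1, s2, s3 ≥ 0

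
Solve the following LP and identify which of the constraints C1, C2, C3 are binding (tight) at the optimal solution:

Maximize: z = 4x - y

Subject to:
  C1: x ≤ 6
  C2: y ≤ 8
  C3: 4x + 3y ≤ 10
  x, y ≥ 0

At x = 2.5, y = 0, compute slack b - a·x for each constraint:
  C1: 6 − 2.5 = 3.5  (slack)
  C2: 8 − 0 = 8  (slack)
  C3: 10 − 10 = 0  (binding)

Optimal: x = 2.5, y = 0
Binding: C3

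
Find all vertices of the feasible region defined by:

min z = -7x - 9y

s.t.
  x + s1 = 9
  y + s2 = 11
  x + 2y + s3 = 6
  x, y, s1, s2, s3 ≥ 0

(0, 0), (6, 0), (0, 3)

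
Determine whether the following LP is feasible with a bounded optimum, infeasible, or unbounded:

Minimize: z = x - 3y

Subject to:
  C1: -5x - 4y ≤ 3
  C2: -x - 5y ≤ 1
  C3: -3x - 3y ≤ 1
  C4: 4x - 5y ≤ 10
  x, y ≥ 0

Unbounded (objective can decrease without bound)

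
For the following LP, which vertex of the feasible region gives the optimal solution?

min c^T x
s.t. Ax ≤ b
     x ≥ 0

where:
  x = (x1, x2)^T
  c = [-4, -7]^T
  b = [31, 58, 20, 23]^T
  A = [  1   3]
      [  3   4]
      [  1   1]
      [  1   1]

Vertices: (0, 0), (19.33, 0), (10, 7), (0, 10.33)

Evaluate the objective at each vertex of the feasible region:
  z(0, 0) = 0
  z(19.33, 0) = -77.33
  z(10, 7) = -89  ←
  z(0, 10.33) = -72.33
The minimum is at x1 = 10, x2 = 7.

(10, 7)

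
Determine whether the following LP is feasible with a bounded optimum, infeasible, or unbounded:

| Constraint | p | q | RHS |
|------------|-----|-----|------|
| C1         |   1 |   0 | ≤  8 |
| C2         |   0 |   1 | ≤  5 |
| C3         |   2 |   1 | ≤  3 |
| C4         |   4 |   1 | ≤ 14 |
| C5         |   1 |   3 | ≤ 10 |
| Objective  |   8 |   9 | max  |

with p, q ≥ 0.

Feasible with a bounded optimal solution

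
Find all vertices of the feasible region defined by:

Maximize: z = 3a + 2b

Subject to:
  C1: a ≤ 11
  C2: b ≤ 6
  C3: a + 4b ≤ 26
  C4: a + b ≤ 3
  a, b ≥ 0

(0, 0), (3, 0), (0, 3)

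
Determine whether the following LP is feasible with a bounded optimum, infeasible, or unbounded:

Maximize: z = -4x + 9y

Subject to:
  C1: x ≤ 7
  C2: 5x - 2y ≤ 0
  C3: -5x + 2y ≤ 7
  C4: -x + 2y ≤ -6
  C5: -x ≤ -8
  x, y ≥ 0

Infeasible (no feasible solution exists)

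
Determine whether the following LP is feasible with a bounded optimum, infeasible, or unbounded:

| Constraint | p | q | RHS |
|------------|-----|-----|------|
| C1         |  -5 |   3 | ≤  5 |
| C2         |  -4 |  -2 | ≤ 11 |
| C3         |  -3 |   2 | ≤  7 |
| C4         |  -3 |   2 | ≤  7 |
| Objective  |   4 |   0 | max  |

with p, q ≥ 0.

Unbounded (objective can increase without bound)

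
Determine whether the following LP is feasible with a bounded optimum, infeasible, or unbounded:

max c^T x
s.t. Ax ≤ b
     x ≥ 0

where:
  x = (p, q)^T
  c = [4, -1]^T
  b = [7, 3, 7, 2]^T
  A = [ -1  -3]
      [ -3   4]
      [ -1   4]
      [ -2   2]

Unbounded (objective can increase without bound)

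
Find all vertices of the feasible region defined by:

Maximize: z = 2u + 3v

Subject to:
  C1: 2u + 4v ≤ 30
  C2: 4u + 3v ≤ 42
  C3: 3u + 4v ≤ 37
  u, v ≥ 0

(0, 0), (10.5, 0), (8.143, 3.143), (7, 4), (0, 7.5)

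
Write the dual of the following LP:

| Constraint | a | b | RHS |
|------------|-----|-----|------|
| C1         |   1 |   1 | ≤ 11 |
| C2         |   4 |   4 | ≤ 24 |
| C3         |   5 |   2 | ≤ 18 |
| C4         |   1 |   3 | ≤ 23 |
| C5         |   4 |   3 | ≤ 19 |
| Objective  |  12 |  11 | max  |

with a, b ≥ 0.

Primal max cᵀx s.t. Ax ≤ b, x ≥ 0  →  Dual min bᵀy s.t. Aᵀy ≥ c, y ≥ 0.

Minimize: z = 11y1 + 24y2 + 18y3 + 23y4 + 19y5

Subject to:
  y1 + 4y2 + 5y3 + y4 + 4y5 ≥ 12
  y1 + 4y2 + 2y3 + 3y4 + 3y5 ≥ 11
  y1, y2, y3, y4, y5 ≥ 0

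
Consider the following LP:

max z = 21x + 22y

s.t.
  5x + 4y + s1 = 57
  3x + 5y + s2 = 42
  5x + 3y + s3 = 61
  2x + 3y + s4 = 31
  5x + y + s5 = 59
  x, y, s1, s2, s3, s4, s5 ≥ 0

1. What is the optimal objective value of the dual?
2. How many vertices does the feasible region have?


1. 255
2. 4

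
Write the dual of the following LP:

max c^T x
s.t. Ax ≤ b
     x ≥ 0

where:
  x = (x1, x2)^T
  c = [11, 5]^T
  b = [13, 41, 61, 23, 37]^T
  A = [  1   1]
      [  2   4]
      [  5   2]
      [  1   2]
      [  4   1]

Primal max cᵀx s.t. Ax ≤ b, x ≥ 0  →  Dual min bᵀy s.t. Aᵀy ≥ c, y ≥ 0.

Minimize: z = 13y1 + 41y2 + 61y3 + 23y4 + 37y5

Subject to:
  y1 + 2y2 + 5y3 + y4 + 4y5 ≥ 11
  y1 + 4y2 + 2y3 + 2y4 + y5 ≥ 5
  y1, y2, y3, y4, y5 ≥ 0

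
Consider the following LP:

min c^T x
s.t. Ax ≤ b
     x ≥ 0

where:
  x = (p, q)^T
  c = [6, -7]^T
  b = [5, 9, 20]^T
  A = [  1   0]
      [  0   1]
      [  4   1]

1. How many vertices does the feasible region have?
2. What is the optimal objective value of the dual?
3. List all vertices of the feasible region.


1. 4
2. -63
3. (0, 0), (5, 0), (2.75, 9), (0, 9)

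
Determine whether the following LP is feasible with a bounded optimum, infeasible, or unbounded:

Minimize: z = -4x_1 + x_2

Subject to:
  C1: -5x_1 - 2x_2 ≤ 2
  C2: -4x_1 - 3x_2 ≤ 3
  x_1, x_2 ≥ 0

Unbounded (objective can decrease without bound)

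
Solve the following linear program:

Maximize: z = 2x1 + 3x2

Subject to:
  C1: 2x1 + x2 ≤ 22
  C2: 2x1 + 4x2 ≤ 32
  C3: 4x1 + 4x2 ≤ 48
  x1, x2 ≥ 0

Evaluate the objective at each vertex of the feasible region:
  z(0, 0) = 0
  z(11, 0) = 22
  z(10, 2) = 26
  z(8, 4) = 28  ←
  z(0, 8) = 24
The maximum is at x1 = 8, x2 = 4.

x1 = 8, x2 = 4, z = 28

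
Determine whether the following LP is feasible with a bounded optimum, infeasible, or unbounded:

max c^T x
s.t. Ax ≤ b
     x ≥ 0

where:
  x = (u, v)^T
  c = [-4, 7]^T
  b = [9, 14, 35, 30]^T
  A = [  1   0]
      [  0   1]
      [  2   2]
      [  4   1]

Feasible with a bounded optimal solution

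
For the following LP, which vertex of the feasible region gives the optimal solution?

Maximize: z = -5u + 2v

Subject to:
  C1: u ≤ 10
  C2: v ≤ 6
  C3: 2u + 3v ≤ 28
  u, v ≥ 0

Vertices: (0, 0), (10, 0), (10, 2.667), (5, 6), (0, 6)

Evaluate the objective at each vertex of the feasible region:
  z(0, 0) = 0
  z(10, 0) = -50
  z(10, 2.667) = -44.67
  z(5, 6) = -13
  z(0, 6) = 12  ←
The maximum is at u = 0, v = 6.

(0, 6)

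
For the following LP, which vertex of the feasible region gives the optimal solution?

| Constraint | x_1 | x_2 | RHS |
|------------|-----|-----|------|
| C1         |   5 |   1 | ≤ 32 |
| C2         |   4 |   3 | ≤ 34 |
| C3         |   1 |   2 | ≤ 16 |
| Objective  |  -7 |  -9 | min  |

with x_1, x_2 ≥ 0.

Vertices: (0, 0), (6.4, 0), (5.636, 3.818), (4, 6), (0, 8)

Evaluate the objective at each vertex of the feasible region:
  z(0, 0) = 0
  z(6.4, 0) = -44.8
  z(5.636, 3.818) = -73.82
  z(4, 6) = -82  ←
  z(0, 8) = -72
The minimum is at x_1 = 4, x_2 = 6.

(4, 6)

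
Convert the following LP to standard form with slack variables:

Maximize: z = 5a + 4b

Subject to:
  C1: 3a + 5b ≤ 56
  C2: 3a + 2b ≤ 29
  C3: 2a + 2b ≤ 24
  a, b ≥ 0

max z = 5a + 4b

s.t.
  3a + 5b + s1 = 56
  3a + 2b + s2 = 29
  2a + 2b + s3 = 24
  a, b, s1, s2, s3 ≥ 0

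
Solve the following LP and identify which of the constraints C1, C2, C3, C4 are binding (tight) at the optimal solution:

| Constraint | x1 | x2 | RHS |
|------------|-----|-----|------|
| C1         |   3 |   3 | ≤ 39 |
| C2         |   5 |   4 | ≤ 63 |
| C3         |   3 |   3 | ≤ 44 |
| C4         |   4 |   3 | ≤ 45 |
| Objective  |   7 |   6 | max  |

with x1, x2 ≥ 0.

At x1 = 6, x2 = 7, compute slack b - a·x for each constraint:
  C1: 39 − 39 = 0  (binding)
  C2: 63 − 58 = 5  (slack)
  C3: 44 − 39 = 5  (slack)
  C4: 45 − 45 = 0  (binding)

Optimal: x1 = 6, x2 = 7
Binding: C1, C4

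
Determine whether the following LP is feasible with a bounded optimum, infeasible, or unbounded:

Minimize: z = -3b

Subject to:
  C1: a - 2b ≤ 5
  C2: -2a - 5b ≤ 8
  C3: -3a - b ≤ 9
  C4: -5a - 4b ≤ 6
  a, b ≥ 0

Unbounded (objective can decrease without bound)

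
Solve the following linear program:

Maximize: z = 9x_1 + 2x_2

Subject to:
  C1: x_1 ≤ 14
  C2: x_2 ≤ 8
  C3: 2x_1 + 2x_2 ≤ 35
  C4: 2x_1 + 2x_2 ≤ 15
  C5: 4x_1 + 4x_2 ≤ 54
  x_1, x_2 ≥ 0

Evaluate the objective at each vertex of the feasible region:
  z(0, 0) = 0
  z(7.5, 0) = 67.5  ←
  z(0, 7.5) = 15
The maximum is at x_1 = 7.5, x_2 = 0.

x_1 = 7.5, x_2 = 0, z = 67.5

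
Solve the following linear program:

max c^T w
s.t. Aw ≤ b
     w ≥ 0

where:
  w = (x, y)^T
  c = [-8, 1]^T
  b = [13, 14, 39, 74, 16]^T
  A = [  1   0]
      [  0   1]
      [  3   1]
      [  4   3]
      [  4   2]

Evaluate the objective at each vertex of the feasible region:
  z(0, 0) = 0
  z(4, 0) = -32
  z(0, 8) = 8  ←
The maximum is at x = 0, y = 8.

x = 0, y = 8, z = 8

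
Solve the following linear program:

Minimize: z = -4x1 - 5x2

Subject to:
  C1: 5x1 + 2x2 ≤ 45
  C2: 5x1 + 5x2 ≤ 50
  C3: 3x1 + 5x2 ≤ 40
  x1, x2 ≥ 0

Evaluate the objective at each vertex of the feasible region:
  z(0, 0) = 0
  z(9, 0) = -36
  z(8.333, 1.667) = -41.67
  z(5, 5) = -45  ←
  z(0, 8) = -40
The minimum is at x1 = 5, x2 = 5.

x1 = 5, x2 = 5, z = -45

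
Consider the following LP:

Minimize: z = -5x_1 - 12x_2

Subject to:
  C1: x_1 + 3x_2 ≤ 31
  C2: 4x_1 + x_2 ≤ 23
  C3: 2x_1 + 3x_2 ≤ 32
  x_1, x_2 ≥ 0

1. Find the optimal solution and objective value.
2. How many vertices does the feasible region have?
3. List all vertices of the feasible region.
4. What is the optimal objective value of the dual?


1. x_1 = 1, x_2 = 10, z = -125
2. 5
3. (0, 0), (5.75, 0), (3.7, 8.2), (1, 10), (0, 10.33)
4. -125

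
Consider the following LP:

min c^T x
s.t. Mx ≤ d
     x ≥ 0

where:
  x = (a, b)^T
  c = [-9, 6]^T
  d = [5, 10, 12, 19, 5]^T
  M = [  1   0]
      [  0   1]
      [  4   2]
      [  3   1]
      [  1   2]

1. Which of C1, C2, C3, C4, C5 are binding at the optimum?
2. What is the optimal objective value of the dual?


1. C3
2. -27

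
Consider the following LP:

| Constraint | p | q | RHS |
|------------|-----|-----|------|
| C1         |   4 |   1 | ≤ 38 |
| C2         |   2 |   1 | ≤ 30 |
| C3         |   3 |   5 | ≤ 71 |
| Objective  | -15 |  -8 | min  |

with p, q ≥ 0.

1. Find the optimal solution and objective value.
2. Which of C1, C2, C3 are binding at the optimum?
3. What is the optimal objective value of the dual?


1. p = 7, q = 10, z = -185
2. C1, C3
3. -185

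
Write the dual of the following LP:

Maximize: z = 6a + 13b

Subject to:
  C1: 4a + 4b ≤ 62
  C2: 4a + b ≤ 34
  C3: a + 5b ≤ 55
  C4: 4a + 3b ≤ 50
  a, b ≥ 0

Primal max cᵀx s.t. Ax ≤ b, x ≥ 0  →  Dual min bᵀy s.t. Aᵀy ≥ c, y ≥ 0.

Minimize: z = 62y1 + 34y2 + 55y3 + 50y4

Subject to:
  4y1 + 4y2 + y3 + 4y4 ≥ 6
  4y1 + y2 + 5y3 + 3y4 ≥ 13
  y1, y2, y3, y4 ≥ 0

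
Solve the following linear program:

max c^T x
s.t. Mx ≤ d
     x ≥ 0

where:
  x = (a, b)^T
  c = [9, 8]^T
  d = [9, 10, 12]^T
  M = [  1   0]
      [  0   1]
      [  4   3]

Evaluate the objective at each vertex of the feasible region:
  z(0, 0) = 0
  z(3, 0) = 27
  z(0, 4) = 32  ←
The maximum is at a = 0, b = 4.

a = 0, b = 4, z = 32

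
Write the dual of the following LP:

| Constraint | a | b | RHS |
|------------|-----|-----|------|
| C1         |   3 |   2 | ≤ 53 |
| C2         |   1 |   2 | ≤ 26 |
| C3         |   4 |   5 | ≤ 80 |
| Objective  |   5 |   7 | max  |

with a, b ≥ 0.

Primal max cᵀx s.t. Ax ≤ b, x ≥ 0  →  Dual min bᵀy s.t. Aᵀy ≥ c, y ≥ 0.

Minimize: z = 53y1 + 26y2 + 80y3

Subject to:
  3y1 + y2 + 4y3 ≥ 5
  2y1 + 2y2 + 5y3 ≥ 7
  y1, y2, y3 ≥ 0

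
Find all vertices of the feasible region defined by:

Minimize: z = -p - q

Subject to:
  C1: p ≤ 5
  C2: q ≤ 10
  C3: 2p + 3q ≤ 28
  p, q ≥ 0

(0, 0), (5, 0), (5, 6), (0, 9.333)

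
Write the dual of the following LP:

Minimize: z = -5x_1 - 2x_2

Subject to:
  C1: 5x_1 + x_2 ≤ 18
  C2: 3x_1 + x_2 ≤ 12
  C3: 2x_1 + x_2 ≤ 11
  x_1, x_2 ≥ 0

Primal min cᵀx s.t. Ax ≤ b, x ≥ 0  →  Dual max −bᵀy s.t. Aᵀy ≥ −c, y ≥ 0.

Maximize: z = -18y1 - 12y2 - 11y3

Subject to:
  5y1 + 3y2 + 2y3 ≥ 5
  y1 + y2 + y3 ≥ 2
  y1, y2, y3 ≥ 0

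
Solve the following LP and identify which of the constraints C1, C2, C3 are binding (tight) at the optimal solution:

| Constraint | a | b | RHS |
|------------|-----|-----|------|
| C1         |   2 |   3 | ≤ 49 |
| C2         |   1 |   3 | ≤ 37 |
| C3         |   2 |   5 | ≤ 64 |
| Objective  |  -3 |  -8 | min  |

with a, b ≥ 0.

At a = 7, b = 10, compute slack b - a·x for each constraint:
  C1: 49 − 44 = 5  (slack)
  C2: 37 − 37 = 0  (binding)
  C3: 64 − 64 = 0  (binding)

Optimal: a = 7, b = 10
Binding: C2, C3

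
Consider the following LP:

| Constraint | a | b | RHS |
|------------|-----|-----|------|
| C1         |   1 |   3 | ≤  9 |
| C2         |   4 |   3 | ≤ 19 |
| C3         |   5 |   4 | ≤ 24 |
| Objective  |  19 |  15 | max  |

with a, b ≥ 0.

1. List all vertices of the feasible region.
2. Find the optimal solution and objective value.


1. (0, 0), (4.75, 0), (4, 1), (3.273, 1.909), (0, 3)
2. a = 4, b = 1, z = 91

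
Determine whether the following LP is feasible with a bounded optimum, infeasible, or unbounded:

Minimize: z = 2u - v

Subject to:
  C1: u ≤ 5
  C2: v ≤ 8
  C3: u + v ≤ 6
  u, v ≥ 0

Feasible with a bounded optimal solution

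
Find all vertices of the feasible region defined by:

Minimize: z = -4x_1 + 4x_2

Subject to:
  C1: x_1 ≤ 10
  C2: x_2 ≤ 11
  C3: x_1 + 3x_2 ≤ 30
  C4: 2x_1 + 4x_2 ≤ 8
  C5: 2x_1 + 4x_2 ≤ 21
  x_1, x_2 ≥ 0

(0, 0), (4, 0), (0, 2)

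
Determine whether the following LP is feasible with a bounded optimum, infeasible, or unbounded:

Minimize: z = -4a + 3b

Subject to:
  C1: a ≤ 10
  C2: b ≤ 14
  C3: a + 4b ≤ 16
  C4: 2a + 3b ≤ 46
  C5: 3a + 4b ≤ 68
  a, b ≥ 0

Feasible with a bounded optimal solution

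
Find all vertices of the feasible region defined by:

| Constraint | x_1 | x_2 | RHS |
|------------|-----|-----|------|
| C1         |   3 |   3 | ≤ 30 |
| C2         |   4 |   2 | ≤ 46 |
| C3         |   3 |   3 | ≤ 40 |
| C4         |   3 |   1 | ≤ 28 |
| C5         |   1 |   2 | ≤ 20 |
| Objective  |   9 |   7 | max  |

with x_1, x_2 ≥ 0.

(0, 0), (9.333, 0), (9, 1), (0, 10)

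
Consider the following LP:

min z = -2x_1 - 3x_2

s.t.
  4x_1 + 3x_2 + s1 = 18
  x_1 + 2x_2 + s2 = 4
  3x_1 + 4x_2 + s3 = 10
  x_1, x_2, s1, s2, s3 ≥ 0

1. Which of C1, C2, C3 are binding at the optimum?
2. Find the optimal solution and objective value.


1. C2, C3
2. x_1 = 2, x_2 = 1, z = -7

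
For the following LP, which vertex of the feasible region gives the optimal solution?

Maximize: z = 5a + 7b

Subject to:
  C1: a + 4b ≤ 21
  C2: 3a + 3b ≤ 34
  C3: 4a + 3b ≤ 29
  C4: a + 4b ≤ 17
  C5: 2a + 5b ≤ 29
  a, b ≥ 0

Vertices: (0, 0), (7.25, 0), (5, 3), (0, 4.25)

Evaluate the objective at each vertex of the feasible region:
  z(0, 0) = 0
  z(7.25, 0) = 36.25
  z(5, 3) = 46  ←
  z(0, 4.25) = 29.75
The maximum is at a = 5, b = 3.

(5, 3)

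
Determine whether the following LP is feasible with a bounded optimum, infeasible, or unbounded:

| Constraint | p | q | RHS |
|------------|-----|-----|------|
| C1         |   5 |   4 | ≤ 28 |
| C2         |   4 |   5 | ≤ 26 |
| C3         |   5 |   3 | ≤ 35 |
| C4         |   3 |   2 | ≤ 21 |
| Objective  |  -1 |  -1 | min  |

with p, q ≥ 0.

Feasible with a bounded optimal solution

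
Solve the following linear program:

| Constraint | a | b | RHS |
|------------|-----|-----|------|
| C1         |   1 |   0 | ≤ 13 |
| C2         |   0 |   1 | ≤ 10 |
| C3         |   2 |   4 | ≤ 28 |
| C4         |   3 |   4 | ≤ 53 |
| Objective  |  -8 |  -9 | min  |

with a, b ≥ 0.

Evaluate the objective at each vertex of the feasible region:
  z(0, 0) = 0
  z(13, 0) = -104
  z(13, 0.5) = -108.5  ←
  z(0, 7) = -63
The minimum is at a = 13, b = 0.5.

a = 13, b = 0.5, z = -108.5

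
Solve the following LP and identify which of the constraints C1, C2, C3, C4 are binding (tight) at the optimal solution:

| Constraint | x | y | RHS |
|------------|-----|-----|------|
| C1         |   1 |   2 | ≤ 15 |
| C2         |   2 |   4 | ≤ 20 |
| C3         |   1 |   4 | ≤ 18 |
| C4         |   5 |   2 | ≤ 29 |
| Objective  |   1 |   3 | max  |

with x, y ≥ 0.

At x = 2, y = 4, compute slack b - a·x for each constraint:
  C1: 15 − 10 = 5  (slack)
  C2: 20 − 20 = 0  (binding)
  C3: 18 − 18 = 0  (binding)
  C4: 29 − 18 = 11  (slack)

Optimal: x = 2, y = 4
Binding: C2, C3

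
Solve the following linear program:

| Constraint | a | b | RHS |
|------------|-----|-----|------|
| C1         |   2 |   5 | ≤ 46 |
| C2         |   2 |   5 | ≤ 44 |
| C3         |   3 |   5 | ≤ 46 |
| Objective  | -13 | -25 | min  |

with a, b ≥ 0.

Evaluate the objective at each vertex of the feasible region:
  z(0, 0) = 0
  z(15.33, 0) = -199.3
  z(2, 8) = -226  ←
  z(0, 8.8) = -220
The minimum is at a = 2, b = 8.

a = 2, b = 8, z = -226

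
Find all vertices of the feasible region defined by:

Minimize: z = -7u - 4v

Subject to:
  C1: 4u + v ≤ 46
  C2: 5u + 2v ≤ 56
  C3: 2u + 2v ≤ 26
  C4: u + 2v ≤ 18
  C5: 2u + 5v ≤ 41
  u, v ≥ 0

(0, 0), (11.2, 0), (10, 3), (8, 5), (0, 8.2)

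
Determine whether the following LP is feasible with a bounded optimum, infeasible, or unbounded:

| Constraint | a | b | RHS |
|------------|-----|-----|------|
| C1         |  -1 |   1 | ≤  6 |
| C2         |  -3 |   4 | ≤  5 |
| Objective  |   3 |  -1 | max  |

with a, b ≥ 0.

Unbounded (objective can increase without bound)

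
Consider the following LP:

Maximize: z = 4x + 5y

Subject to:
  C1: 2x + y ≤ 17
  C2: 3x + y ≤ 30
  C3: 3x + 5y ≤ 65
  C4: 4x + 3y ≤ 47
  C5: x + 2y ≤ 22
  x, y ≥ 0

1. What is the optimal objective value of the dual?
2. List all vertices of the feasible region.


1. 61
2. (0, 0), (8.5, 0), (4, 9), (0, 11)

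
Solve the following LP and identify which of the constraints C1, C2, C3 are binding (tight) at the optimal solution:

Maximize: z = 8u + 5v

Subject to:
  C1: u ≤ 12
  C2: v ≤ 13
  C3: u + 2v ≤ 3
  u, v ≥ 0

At u = 3, v = 0, compute slack b - a·x for each constraint:
  C1: 12 − 3 = 9  (slack)
  C2: 13 − 0 = 13  (slack)
  C3: 3 − 3 = 0  (binding)

Optimal: u = 3, v = 0
Binding: C3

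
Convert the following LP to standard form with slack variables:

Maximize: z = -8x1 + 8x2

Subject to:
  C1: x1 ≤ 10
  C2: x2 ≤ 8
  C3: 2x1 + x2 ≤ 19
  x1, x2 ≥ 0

max z = -8x1 + 8x2

s.t.
  x1 + s1 = 10
  x2 + s2 = 8
  2x1 + x2 + s3 = 19
  x1, x2, s1, s2, s3 ≥ 0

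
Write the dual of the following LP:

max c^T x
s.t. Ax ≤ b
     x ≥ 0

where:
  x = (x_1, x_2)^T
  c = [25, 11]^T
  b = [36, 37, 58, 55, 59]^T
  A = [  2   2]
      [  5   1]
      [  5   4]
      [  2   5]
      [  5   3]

Primal max cᵀx s.t. Ax ≤ b, x ≥ 0  →  Dual min bᵀy s.t. Aᵀy ≥ c, y ≥ 0.

Minimize: z = 36y1 + 37y2 + 58y3 + 55y4 + 59y5

Subject to:
  2y1 + 5y2 + 5y3 + 2y4 + 5y5 ≥ 25
  2y1 + y2 + 4y3 + 5y4 + 3y5 ≥ 11
  y1, y2, y3, y4, y5 ≥ 0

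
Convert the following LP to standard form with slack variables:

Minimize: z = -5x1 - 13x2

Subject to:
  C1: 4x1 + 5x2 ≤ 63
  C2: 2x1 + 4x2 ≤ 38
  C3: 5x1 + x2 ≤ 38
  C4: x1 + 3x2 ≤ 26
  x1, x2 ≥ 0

min z = -5x1 - 13x2

s.t.
  4x1 + 5x2 + s1 = 63
  2x1 + 4x2 + s2 = 38
  5x1 + x2 + s3 = 38
  x1 + 3x2 + s4 = 26
  x1, x2, s1, s2, s3, s4 ≥ 0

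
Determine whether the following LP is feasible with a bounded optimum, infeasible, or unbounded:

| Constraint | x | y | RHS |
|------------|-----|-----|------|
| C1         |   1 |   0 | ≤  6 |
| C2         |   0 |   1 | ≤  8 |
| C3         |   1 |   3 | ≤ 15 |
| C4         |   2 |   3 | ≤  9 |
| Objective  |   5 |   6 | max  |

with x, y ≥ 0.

Feasible with a bounded optimal solution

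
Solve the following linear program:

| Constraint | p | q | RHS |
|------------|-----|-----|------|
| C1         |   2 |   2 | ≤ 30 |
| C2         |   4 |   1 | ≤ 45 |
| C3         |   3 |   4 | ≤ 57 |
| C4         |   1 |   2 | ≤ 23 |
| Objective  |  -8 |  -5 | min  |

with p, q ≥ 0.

Evaluate the objective at each vertex of the feasible region:
  z(0, 0) = 0
  z(11.25, 0) = -90
  z(10, 5) = -105  ←
  z(7, 8) = -96
  z(0, 11.5) = -57.5
The minimum is at p = 10, q = 5.

p = 10, q = 5, z = -105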